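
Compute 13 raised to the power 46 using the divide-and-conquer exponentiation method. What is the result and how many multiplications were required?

Computing 13^46 by squaring (build up from 13^1; each line after the first costs one multiplication):

13^1 = 13
13^2 = (13^1)^2 = 13^2 = 169
13^4 = (13^2)^2 = 169^2 = 28561
13^5 = 13 * 13^4 = 13 * 28561 = 371293
13^10 = (13^5)^2 = 371293^2 = 137858491849
13^11 = 13 * 13^10 = 13 * 137858491849 = 1792160394037
13^22 = (13^11)^2 = 1792160394037^2 = 3211838877954855105157369
13^23 = 13 * 13^22 = 13 * 3211838877954855105157369 = 41753905413413116367045797
13^46 = (13^23)^2 = 41753905413413116367045797^2 = 1743388617272249143997555461487119439669521095365209

Result: 1743388617272249143997555461487119439669521095365209
Multiplications needed: 8 (8 lines after 13^1)

13^46 = 1743388617272249143997555461487119439669521095365209. Using exponentiation by squaring, this requires 8 multiplications. The key idea: if the exponent is even, square the half-power; if odd, multiply by the base once.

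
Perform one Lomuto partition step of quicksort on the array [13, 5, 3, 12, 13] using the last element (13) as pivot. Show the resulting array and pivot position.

Lomuto partition with pivot = 13:

Initial array: [13, 5, 3, 12, 13]

arr[0]=13 <= 13: swap with position 0, array becomes [13, 5, 3, 12, 13]
arr[1]=5 <= 13: swap with position 1, array becomes [13, 5, 3, 12, 13]
arr[2]=3 <= 13: swap with position 2, array becomes [13, 5, 3, 12, 13]
arr[3]=12 <= 13: swap with position 3, array becomes [13, 5, 3, 12, 13]

Place pivot at position 4: [13, 5, 3, 12, 13]
Pivot position: 4

After partitioning with pivot 13, the array becomes [13, 5, 3, 12, 13]. The pivot is placed at index 4. All elements to the left of the pivot are <= 13, and all elements to the right are > 13.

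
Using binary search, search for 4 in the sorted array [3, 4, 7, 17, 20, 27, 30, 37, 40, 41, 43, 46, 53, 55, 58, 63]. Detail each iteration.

Binary search for 4 in [3, 4, 7, 17, 20, 27, 30, 37, 40, 41, 43, 46, 53, 55, 58, 63]:

lo=0, hi=15, mid=7, arr[mid]=37 -> 37 > 4, search left half
lo=0, hi=6, mid=3, arr[mid]=17 -> 17 > 4, search left half
lo=0, hi=2, mid=1, arr[mid]=4 -> Found target at index 1!

Binary search finds 4 at index 1 after 3 comparisons. The search repeatedly halves the search space by comparing with the middle element.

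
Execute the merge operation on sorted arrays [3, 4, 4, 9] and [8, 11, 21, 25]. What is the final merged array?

Merging process:

Compare 3 vs 8: take 3 from left. Merged: [3]
Compare 4 vs 8: take 4 from left. Merged: [3, 4]
Compare 4 vs 8: take 4 from left. Merged: [3, 4, 4]
Compare 9 vs 8: take 8 from right. Merged: [3, 4, 4, 8]
Compare 9 vs 11: take 9 from left. Merged: [3, 4, 4, 8, 9]
Append remaining from right: [11, 21, 25]. Merged: [3, 4, 4, 8, 9, 11, 21, 25]

Final merged array: [3, 4, 4, 8, 9, 11, 21, 25]
Total comparisons: 5

The merged array is [3, 4, 4, 8, 9, 11, 21, 25], requiring 5 comparisons. The merge step runs in O(n) time where n is the total number of elements.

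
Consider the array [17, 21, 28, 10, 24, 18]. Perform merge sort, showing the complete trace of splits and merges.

Merge sort trace:

Split: [17, 21, 28, 10, 24, 18] -> [17, 21, 28] and [10, 24, 18]
  Split: [17, 21, 28] -> [17] and [21, 28]
    Split: [21, 28] -> [21] and [28]
    Merge: [21] + [28] -> [21, 28]
  Merge: [17] + [21, 28] -> [17, 21, 28]
  Split: [10, 24, 18] -> [10] and [24, 18]
    Split: [24, 18] -> [24] and [18]
    Merge: [24] + [18] -> [18, 24]
  Merge: [10] + [18, 24] -> [10, 18, 24]
Merge: [17, 21, 28] + [10, 18, 24] -> [10, 17, 18, 21, 24, 28]

Final sorted array: [10, 17, 18, 21, 24, 28]

The merge sort proceeds by recursively splitting the array and merging sorted halves.
After all merges, the sorted array is [10, 17, 18, 21, 24, 28].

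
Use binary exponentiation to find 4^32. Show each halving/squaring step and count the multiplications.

Computing 4^32 by squaring (build up from 4^1; each line after the first costs one multiplication):

4^1 = 4
4^2 = (4^1)^2 = 4^2 = 16
4^4 = (4^2)^2 = 16^2 = 256
4^8 = (4^4)^2 = 256^2 = 65536
4^16 = (4^8)^2 = 65536^2 = 4294967296
4^32 = (4^16)^2 = 4294967296^2 = 18446744073709551616

Result: 18446744073709551616
Multiplications needed: 5 (5 lines after 4^1)

4^32 = 18446744073709551616. Using exponentiation by squaring, this requires 5 multiplications. The key idea: if the exponent is even, square the half-power; if odd, multiply by the base once.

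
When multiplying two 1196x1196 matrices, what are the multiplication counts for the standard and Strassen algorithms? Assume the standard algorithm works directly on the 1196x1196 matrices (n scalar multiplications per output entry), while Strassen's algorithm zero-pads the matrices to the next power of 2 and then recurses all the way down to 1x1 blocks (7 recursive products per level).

Matrix multiplication for 1196x1196 matrices:

Strassen's algorithm requires power-of-2 dimensions. Pad 1196x1196 to 2048x2048 (next power of 2).

Standard algorithm: 1196^3 = 1710777536 multiplications
Strassen's algorithm: 7^(log2(2048)) = 7^11 = 1977326743 multiplications
Difference: 1710777536 - 1977326743 = -266549207 (Strassen uses MORE here due to padding overhead — for small or just-over-power-of-2 n, padding can outweigh the per-level savings)

Standard: 1710777536 multiplications (1196^3). Strassen: 1977326743 multiplications (7^11, after padding to 2048x2048). Strassen reduces 8 recursive multiplications to 7 at each level.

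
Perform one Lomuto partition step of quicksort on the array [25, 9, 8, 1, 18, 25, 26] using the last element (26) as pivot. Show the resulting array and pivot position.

Lomuto partition with pivot = 26:

Initial array: [25, 9, 8, 1, 18, 25, 26]

arr[0]=25 <= 26: swap with position 0, array becomes [25, 9, 8, 1, 18, 25, 26]
arr[1]=9 <= 26: swap with position 1, array becomes [25, 9, 8, 1, 18, 25, 26]
arr[2]=8 <= 26: swap with position 2, array becomes [25, 9, 8, 1, 18, 25, 26]
arr[3]=1 <= 26: swap with position 3, array becomes [25, 9, 8, 1, 18, 25, 26]
arr[4]=18 <= 26: swap with position 4, array becomes [25, 9, 8, 1, 18, 25, 26]
arr[5]=25 <= 26: swap with position 5, array becomes [25, 9, 8, 1, 18, 25, 26]

Place pivot at position 6: [25, 9, 8, 1, 18, 25, 26]
Pivot position: 6

After partitioning with pivot 26, the array becomes [25, 9, 8, 1, 18, 25, 26]. The pivot is placed at index 6. All elements to the left of the pivot are <= 26, and all elements to the right are > 26.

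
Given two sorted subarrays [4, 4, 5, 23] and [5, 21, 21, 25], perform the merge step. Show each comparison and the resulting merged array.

Merging process:

Compare 4 vs 5: take 4 from left. Merged: [4]
Compare 4 vs 5: take 4 from left. Merged: [4, 4]
Compare 5 vs 5: take 5 from left. Merged: [4, 4, 5]
Compare 23 vs 5: take 5 from right. Merged: [4, 4, 5, 5]
Compare 23 vs 21: take 21 from right. Merged: [4, 4, 5, 5, 21]
Compare 23 vs 21: take 21 from right. Merged: [4, 4, 5, 5, 21, 21]
Compare 23 vs 25: take 23 from left. Merged: [4, 4, 5, 5, 21, 21, 23]
Append remaining from right: [25]. Merged: [4, 4, 5, 5, 21, 21, 23, 25]

Final merged array: [4, 4, 5, 5, 21, 21, 23, 25]
Total comparisons: 7

The merged array is [4, 4, 5, 5, 21, 21, 23, 25], requiring 7 comparisons. The merge step runs in O(n) time where n is the total number of elements.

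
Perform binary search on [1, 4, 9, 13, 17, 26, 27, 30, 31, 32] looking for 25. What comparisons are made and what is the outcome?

Binary search for 25 in [1, 4, 9, 13, 17, 26, 27, 30, 31, 32]:

lo=0, hi=9, mid=4, arr[mid]=17 -> 17 < 25, search right half
lo=5, hi=9, mid=7, arr[mid]=30 -> 30 > 25, search left half
lo=5, hi=6, mid=5, arr[mid]=26 -> 26 > 25, search left half
lo=5 > hi=4, target 25 not found

Binary search determines that 25 is not in the array after 3 comparisons. The search space was exhausted without finding the target.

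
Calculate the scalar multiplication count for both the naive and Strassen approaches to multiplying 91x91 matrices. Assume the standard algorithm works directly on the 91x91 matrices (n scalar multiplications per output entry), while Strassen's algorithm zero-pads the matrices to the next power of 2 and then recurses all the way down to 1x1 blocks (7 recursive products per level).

Matrix multiplication for 91x91 matrices:

Strassen's algorithm requires power-of-2 dimensions. Pad 91x91 to 128x128 (next power of 2).

Standard algorithm: 91^3 = 753571 multiplications
Strassen's algorithm: 7^(log2(128)) = 7^7 = 823543 multiplications
Difference: 753571 - 823543 = -69972 (Strassen uses MORE here due to padding overhead — for small or just-over-power-of-2 n, padding can outweigh the per-level savings)

Standard: 753571 multiplications (91^3). Strassen: 823543 multiplications (7^7, after padding to 128x128). Strassen reduces 8 recursive multiplications to 7 at each level.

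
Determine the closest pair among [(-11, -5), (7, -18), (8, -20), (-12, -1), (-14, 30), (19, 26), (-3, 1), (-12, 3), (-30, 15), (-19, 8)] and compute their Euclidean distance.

Computing all pairwise distances among 10 points:

d((-11, -5), (7, -18)) = 22.2036
d((-11, -5), (8, -20)) = 24.2074
d((-11, -5), (-12, -1)) = 4.1231
d((-11, -5), (-14, 30)) = 35.1283
d((-11, -5), (19, 26)) = 43.1393
d((-11, -5), (-3, 1)) = 10.0
d((-11, -5), (-12, 3)) = 8.0623
d((-11, -5), (-30, 15)) = 27.5862
d((-11, -5), (-19, 8)) = 15.2643
d((7, -18), (8, -20)) = 2.2361 <-- minimum
d((7, -18), (-12, -1)) = 25.4951
d((7, -18), (-14, 30)) = 52.3927
d((7, -18), (19, 26)) = 45.607
d((7, -18), (-3, 1)) = 21.4709
d((7, -18), (-12, 3)) = 28.3196
d((7, -18), (-30, 15)) = 49.5782
d((7, -18), (-19, 8)) = 36.7696
d((8, -20), (-12, -1)) = 27.5862
d((8, -20), (-14, 30)) = 54.626
d((8, -20), (19, 26)) = 47.2969
d((8, -20), (-3, 1)) = 23.7065
d((8, -20), (-12, 3)) = 30.4795
d((8, -20), (-30, 15)) = 51.6624
d((8, -20), (-19, 8)) = 38.8973
d((-12, -1), (-14, 30)) = 31.0644
d((-12, -1), (19, 26)) = 41.1096
d((-12, -1), (-3, 1)) = 9.2195
d((-12, -1), (-12, 3)) = 4.0
d((-12, -1), (-30, 15)) = 24.0832
d((-12, -1), (-19, 8)) = 11.4018
d((-14, 30), (19, 26)) = 33.2415
d((-14, 30), (-3, 1)) = 31.0161
d((-14, 30), (-12, 3)) = 27.074
d((-14, 30), (-30, 15)) = 21.9317
d((-14, 30), (-19, 8)) = 22.561
d((19, 26), (-3, 1)) = 33.3017
d((19, 26), (-12, 3)) = 38.6005
d((19, 26), (-30, 15)) = 50.2195
d((19, 26), (-19, 8)) = 42.0476
d((-3, 1), (-12, 3)) = 9.2195
d((-3, 1), (-30, 15)) = 30.4138
d((-3, 1), (-19, 8)) = 17.4642
d((-12, 3), (-30, 15)) = 21.6333
d((-12, 3), (-19, 8)) = 8.6023
d((-30, 15), (-19, 8)) = 13.0384

Closest pair: (7, -18) and (8, -20) with distance 2.2361

The closest pair is (7, -18) and (8, -20) with Euclidean distance 2.2361. For 10 points, brute-force pairwise comparison is shown above. For large n, the divide-and-conquer algorithm (sort by x, recurse on halves, check the dividing strip) achieves O(n log n).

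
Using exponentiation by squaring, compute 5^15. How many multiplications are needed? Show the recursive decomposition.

Computing 5^15 by squaring (build up from 5^1; each line after the first costs one multiplication):

5^1 = 5
5^2 = (5^1)^2 = 5^2 = 25
5^3 = 5 * 5^2 = 5 * 25 = 125
5^6 = (5^3)^2 = 125^2 = 15625
5^7 = 5 * 5^6 = 5 * 15625 = 78125
5^14 = (5^7)^2 = 78125^2 = 6103515625
5^15 = 5 * 5^14 = 5 * 6103515625 = 30517578125

Result: 30517578125
Multiplications needed: 6 (6 lines after 5^1)

5^15 = 30517578125. Using exponentiation by squaring, this requires 6 multiplications. The key idea: if the exponent is even, square the half-power; if odd, multiply by the base once.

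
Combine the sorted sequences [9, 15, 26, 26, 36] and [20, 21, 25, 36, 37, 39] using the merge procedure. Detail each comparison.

Merging process:

Compare 9 vs 20: take 9 from left. Merged: [9]
Compare 15 vs 20: take 15 from left. Merged: [9, 15]
Compare 26 vs 20: take 20 from right. Merged: [9, 15, 20]
Compare 26 vs 21: take 21 from right. Merged: [9, 15, 20, 21]
Compare 26 vs 25: take 25 from right. Merged: [9, 15, 20, 21, 25]
Compare 26 vs 36: take 26 from left. Merged: [9, 15, 20, 21, 25, 26]
Compare 26 vs 36: take 26 from left. Merged: [9, 15, 20, 21, 25, 26, 26]
Compare 36 vs 36: take 36 from left. Merged: [9, 15, 20, 21, 25, 26, 26, 36]
Append remaining from right: [36, 37, 39]. Merged: [9, 15, 20, 21, 25, 26, 26, 36, 36, 37, 39]

Final merged array: [9, 15, 20, 21, 25, 26, 26, 36, 36, 37, 39]
Total comparisons: 8

The merged array is [9, 15, 20, 21, 25, 26, 26, 36, 36, 37, 39], requiring 8 comparisons. The merge step runs in O(n) time where n is the total number of elements.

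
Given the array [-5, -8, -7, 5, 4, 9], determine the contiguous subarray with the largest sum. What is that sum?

Using Kadane's algorithm on [-5, -8, -7, 5, 4, 9]:

Scanning through the array:
Position 1 (value -8): max_ending_here = -8, max_so_far = -5
Position 2 (value -7): max_ending_here = -7, max_so_far = -5
Position 3 (value 5): max_ending_here = 5, max_so_far = 5
Position 4 (value 4): max_ending_here = 9, max_so_far = 9
Position 5 (value 9): max_ending_here = 18, max_so_far = 18

Maximum subarray: [5, 4, 9]
Maximum sum: 18

The maximum subarray is [5, 4, 9] with sum 18. This subarray runs from index 3 to index 5.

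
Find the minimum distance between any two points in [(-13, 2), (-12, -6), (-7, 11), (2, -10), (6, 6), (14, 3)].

Computing all pairwise distances among 6 points:

d((-13, 2), (-12, -6)) = 8.0623 <-- minimum
d((-13, 2), (-7, 11)) = 10.8167
d((-13, 2), (2, -10)) = 19.2094
d((-13, 2), (6, 6)) = 19.4165
d((-13, 2), (14, 3)) = 27.0185
d((-12, -6), (-7, 11)) = 17.72
d((-12, -6), (2, -10)) = 14.5602
d((-12, -6), (6, 6)) = 21.6333
d((-12, -6), (14, 3)) = 27.5136
d((-7, 11), (2, -10)) = 22.8473
d((-7, 11), (6, 6)) = 13.9284
d((-7, 11), (14, 3)) = 22.4722
d((2, -10), (6, 6)) = 16.4924
d((2, -10), (14, 3)) = 17.6918
d((6, 6), (14, 3)) = 8.544

Closest pair: (-13, 2) and (-12, -6) with distance 8.0623

The closest pair is (-13, 2) and (-12, -6) with Euclidean distance 8.0623. For 6 points, brute-force pairwise comparison is shown above. For large n, the divide-and-conquer algorithm (sort by x, recurse on halves, check the dividing strip) achieves O(n log n).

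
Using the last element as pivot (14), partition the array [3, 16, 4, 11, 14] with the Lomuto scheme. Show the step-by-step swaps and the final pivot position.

Lomuto partition with pivot = 14:

Initial array: [3, 16, 4, 11, 14]

arr[0]=3 <= 14: swap with position 0, array becomes [3, 16, 4, 11, 14]
arr[1]=16 > 14: no swap
arr[2]=4 <= 14: swap with position 1, array becomes [3, 4, 16, 11, 14]
arr[3]=11 <= 14: swap with position 2, array becomes [3, 4, 11, 16, 14]

Place pivot at position 3: [3, 4, 11, 14, 16]
Pivot position: 3

After partitioning with pivot 14, the array becomes [3, 4, 11, 14, 16]. The pivot is placed at index 3. All elements to the left of the pivot are <= 14, and all elements to the right are > 14.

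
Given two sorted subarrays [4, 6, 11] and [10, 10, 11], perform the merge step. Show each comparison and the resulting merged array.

Merging process:

Compare 4 vs 10: take 4 from left. Merged: [4]
Compare 6 vs 10: take 6 from left. Merged: [4, 6]
Compare 11 vs 10: take 10 from right. Merged: [4, 6, 10]
Compare 11 vs 10: take 10 from right. Merged: [4, 6, 10, 10]
Compare 11 vs 11: take 11 from left. Merged: [4, 6, 10, 10, 11]
Append remaining from right: [11]. Merged: [4, 6, 10, 10, 11, 11]

Final merged array: [4, 6, 10, 10, 11, 11]
Total comparisons: 5

The merged array is [4, 6, 10, 10, 11, 11], requiring 5 comparisons. The merge step runs in O(n) time where n is the total number of elements.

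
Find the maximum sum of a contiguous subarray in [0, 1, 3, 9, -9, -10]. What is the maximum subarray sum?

Using Kadane's algorithm on [0, 1, 3, 9, -9, -10]:

Scanning through the array:
Position 1 (value 1): max_ending_here = 1, max_so_far = 1
Position 2 (value 3): max_ending_here = 4, max_so_far = 4
Position 3 (value 9): max_ending_here = 13, max_so_far = 13
Position 4 (value -9): max_ending_here = 4, max_so_far = 13
Position 5 (value -10): max_ending_here = -6, max_so_far = 13

Maximum subarray: [0, 1, 3, 9]
Maximum sum: 13

The maximum subarray is [0, 1, 3, 9] with sum 13. This subarray runs from index 0 to index 3.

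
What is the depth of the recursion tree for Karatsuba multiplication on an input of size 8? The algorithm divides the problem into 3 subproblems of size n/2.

For divide and conquer with division factor 2:

Problem sizes at each level:
Level 0: 8
Level 1: 4
Level 2: 2
Level 3: 1

The root is level 0 and the size-1 base case is level 3 (the tree spans levels 0 through 3, i.e. 4 levels counting the root), so the depth is the number of divisions: log_2(8) = 3

The recursion tree depth is log_2(8) = 3. At each level, the problem size is divided by 2, so it takes 3 divisions to reduce to a base case of size 1. The algorithm makes 3 recursive calls at each level.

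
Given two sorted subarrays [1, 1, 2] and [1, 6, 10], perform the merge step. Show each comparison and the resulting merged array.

Merging process:

Compare 1 vs 1: take 1 from left. Merged: [1]
Compare 1 vs 1: take 1 from left. Merged: [1, 1]
Compare 2 vs 1: take 1 from right. Merged: [1, 1, 1]
Compare 2 vs 6: take 2 from left. Merged: [1, 1, 1, 2]
Append remaining from right: [6, 10]. Merged: [1, 1, 1, 2, 6, 10]

Final merged array: [1, 1, 1, 2, 6, 10]
Total comparisons: 4

The merged array is [1, 1, 1, 2, 6, 10], requiring 4 comparisons. The merge step runs in O(n) time where n is the total number of elements.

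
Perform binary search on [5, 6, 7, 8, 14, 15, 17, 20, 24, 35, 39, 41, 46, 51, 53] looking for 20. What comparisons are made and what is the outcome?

Binary search for 20 in [5, 6, 7, 8, 14, 15, 17, 20, 24, 35, 39, 41, 46, 51, 53]:

lo=0, hi=14, mid=7, arr[mid]=20 -> Found target at index 7!

Binary search finds 20 at index 7 after 1 comparisons. The search repeatedly halves the search space by comparing with the middle element.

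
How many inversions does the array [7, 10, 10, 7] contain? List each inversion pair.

Finding inversions in [7, 10, 10, 7]:

(1, 3): arr[1]=10 > arr[3]=7
(2, 3): arr[2]=10 > arr[3]=7

Total inversions: 2

The array has 2 inversion(s): (1,3), (2,3). Each pair (i,j) satisfies i < j and arr[i] > arr[j].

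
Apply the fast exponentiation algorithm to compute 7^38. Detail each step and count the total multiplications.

Computing 7^38 by squaring (build up from 7^1; each line after the first costs one multiplication):

7^1 = 7
7^2 = (7^1)^2 = 7^2 = 49
7^4 = (7^2)^2 = 49^2 = 2401
7^8 = (7^4)^2 = 2401^2 = 5764801
7^9 = 7 * 7^8 = 7 * 5764801 = 40353607
7^18 = (7^9)^2 = 40353607^2 = 1628413597910449
7^19 = 7 * 7^18 = 7 * 1628413597910449 = 11398895185373143
7^38 = (7^19)^2 = 11398895185373143^2 = 129934811447123020117172145698449

Result: 129934811447123020117172145698449
Multiplications needed: 7 (7 lines after 7^1)

7^38 = 129934811447123020117172145698449. Using exponentiation by squaring, this requires 7 multiplications. The key idea: if the exponent is even, square the half-power; if odd, multiply by the base once.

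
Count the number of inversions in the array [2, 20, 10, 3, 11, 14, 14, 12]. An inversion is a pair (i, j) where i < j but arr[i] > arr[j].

Finding inversions in [2, 20, 10, 3, 11, 14, 14, 12]:

(1, 2): arr[1]=20 > arr[2]=10
(1, 3): arr[1]=20 > arr[3]=3
(1, 4): arr[1]=20 > arr[4]=11
(1, 5): arr[1]=20 > arr[5]=14
(1, 6): arr[1]=20 > arr[6]=14
(1, 7): arr[1]=20 > arr[7]=12
(2, 3): arr[2]=10 > arr[3]=3
(5, 7): arr[5]=14 > arr[7]=12
(6, 7): arr[6]=14 > arr[7]=12

Total inversions: 9

The array has 9 inversion(s): (1,2), (1,3), (1,4), (1,5), (1,6), (1,7), (2,3), (5,7), (6,7). Each pair (i,j) satisfies i < j and arr[i] > arr[j].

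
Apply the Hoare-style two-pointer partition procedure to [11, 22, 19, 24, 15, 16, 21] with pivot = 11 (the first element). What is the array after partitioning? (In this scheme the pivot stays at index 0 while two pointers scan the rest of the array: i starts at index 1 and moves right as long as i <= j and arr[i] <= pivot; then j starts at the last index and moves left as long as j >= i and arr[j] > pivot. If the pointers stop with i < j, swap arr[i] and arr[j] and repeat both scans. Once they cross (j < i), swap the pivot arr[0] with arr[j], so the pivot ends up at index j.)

Hoare-style two-pointer partition with pivot = 11:

Initial array: [11, 22, 19, 24, 15, 16, 21]

Pointers start at i = 1, j = 6.
i ends at 1, j ends at 0: the pointers have crossed (j < i), so scanning stops.

j = 0, so swapping arr[0] with arr[j] leaves the pivot at position 0: [11, 22, 19, 24, 15, 16, 21]
Pivot position: 0

After partitioning with pivot 11, the array becomes [11, 22, 19, 24, 15, 16, 21]. The pivot is placed at index 0. All elements to the left of the pivot are <= 11, and all elements to the right are > 11.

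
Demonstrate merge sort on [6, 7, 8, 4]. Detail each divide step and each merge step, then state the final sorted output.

Merge sort trace:

Split: [6, 7, 8, 4] -> [6, 7] and [8, 4]
  Split: [6, 7] -> [6] and [7]
  Merge: [6] + [7] -> [6, 7]
  Split: [8, 4] -> [8] and [4]
  Merge: [8] + [4] -> [4, 8]
Merge: [6, 7] + [4, 8] -> [4, 6, 7, 8]

Final sorted array: [4, 6, 7, 8]

The merge sort proceeds by recursively splitting the array and merging sorted halves.
After all merges, the sorted array is [4, 6, 7, 8].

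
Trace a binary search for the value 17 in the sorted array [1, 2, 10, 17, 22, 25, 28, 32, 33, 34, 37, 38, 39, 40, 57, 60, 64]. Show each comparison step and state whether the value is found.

Binary search for 17 in [1, 2, 10, 17, 22, 25, 28, 32, 33, 34, 37, 38, 39, 40, 57, 60, 64]:

lo=0, hi=16, mid=8, arr[mid]=33 -> 33 > 17, search left half
lo=0, hi=7, mid=3, arr[mid]=17 -> Found target at index 3!

Binary search finds 17 at index 3 after 2 comparisons. The search repeatedly halves the search space by comparing with the middle element.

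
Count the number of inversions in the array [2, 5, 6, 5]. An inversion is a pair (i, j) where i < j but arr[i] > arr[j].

Finding inversions in [2, 5, 6, 5]:

(2, 3): arr[2]=6 > arr[3]=5

Total inversions: 1

The array has 1 inversion(s): (2,3). Each pair (i,j) satisfies i < j and arr[i] > arr[j].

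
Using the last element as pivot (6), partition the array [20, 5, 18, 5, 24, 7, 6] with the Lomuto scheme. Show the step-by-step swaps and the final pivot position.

Lomuto partition with pivot = 6:

Initial array: [20, 5, 18, 5, 24, 7, 6]

arr[0]=20 > 6: no swap
arr[1]=5 <= 6: swap with position 0, array becomes [5, 20, 18, 5, 24, 7, 6]
arr[2]=18 > 6: no swap
arr[3]=5 <= 6: swap with position 1, array becomes [5, 5, 18, 20, 24, 7, 6]
arr[4]=24 > 6: no swap
arr[5]=7 > 6: no swap

Place pivot at position 2: [5, 5, 6, 20, 24, 7, 18]
Pivot position: 2

After partitioning with pivot 6, the array becomes [5, 5, 6, 20, 24, 7, 18]. The pivot is placed at index 2. All elements to the left of the pivot are <= 6, and all elements to the right are > 6.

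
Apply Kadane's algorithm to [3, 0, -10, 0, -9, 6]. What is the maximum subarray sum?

Using Kadane's algorithm on [3, 0, -10, 0, -9, 6]:

Scanning through the array:
Position 1 (value 0): max_ending_here = 3, max_so_far = 3
Position 2 (value -10): max_ending_here = -7, max_so_far = 3
Position 3 (value 0): max_ending_here = 0, max_so_far = 3
Position 4 (value -9): max_ending_here = -9, max_so_far = 3
Position 5 (value 6): max_ending_here = 6, max_so_far = 6

Maximum subarray: [6]
Maximum sum: 6

The maximum subarray is [6] with sum 6. This subarray runs from index 5 to index 5.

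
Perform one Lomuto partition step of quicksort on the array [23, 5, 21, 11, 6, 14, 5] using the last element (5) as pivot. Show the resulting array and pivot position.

Lomuto partition with pivot = 5:

Initial array: [23, 5, 21, 11, 6, 14, 5]

arr[0]=23 > 5: no swap
arr[1]=5 <= 5: swap with position 0, array becomes [5, 23, 21, 11, 6, 14, 5]
arr[2]=21 > 5: no swap
arr[3]=11 > 5: no swap
arr[4]=6 > 5: no swap
arr[5]=14 > 5: no swap

Place pivot at position 1: [5, 5, 21, 11, 6, 14, 23]
Pivot position: 1

After partitioning with pivot 5, the array becomes [5, 5, 21, 11, 6, 14, 23]. The pivot is placed at index 1. All elements to the left of the pivot are <= 5, and all elements to the right are > 5.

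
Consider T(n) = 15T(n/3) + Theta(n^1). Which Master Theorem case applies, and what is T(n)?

Master Theorem for T(n) = 15T(n/3) + O(n^1):

a = 15, b = 3, c = 1
log_b(a) = log_3(15) = 2.4650

Case 1: c = 1 < log_3(15) = 2.4650
T(n) = O(n^(log_3 15))

For T(n) = 15T(n/3) + O(n^1): log_3(15) = 2.4650. This is Case 1 of the Master Theorem (c < log_b(a), work dominated by leaves), giving O(n^(log_3 15)).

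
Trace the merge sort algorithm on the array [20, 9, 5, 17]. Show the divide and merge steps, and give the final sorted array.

Merge sort trace:

Split: [20, 9, 5, 17] -> [20, 9] and [5, 17]
  Split: [20, 9] -> [20] and [9]
  Merge: [20] + [9] -> [9, 20]
  Split: [5, 17] -> [5] and [17]
  Merge: [5] + [17] -> [5, 17]
Merge: [9, 20] + [5, 17] -> [5, 9, 17, 20]

Final sorted array: [5, 9, 17, 20]

The merge sort proceeds by recursively splitting the array and merging sorted halves.
After all merges, the sorted array is [5, 9, 17, 20].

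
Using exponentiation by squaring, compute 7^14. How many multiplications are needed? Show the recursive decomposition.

Computing 7^14 by squaring (build up from 7^1; each line after the first costs one multiplication):

7^1 = 7
7^2 = (7^1)^2 = 7^2 = 49
7^3 = 7 * 7^2 = 7 * 49 = 343
7^6 = (7^3)^2 = 343^2 = 117649
7^7 = 7 * 7^6 = 7 * 117649 = 823543
7^14 = (7^7)^2 = 823543^2 = 678223072849

Result: 678223072849
Multiplications needed: 5 (5 lines after 7^1)

7^14 = 678223072849. Using exponentiation by squaring, this requires 5 multiplications. The key idea: if the exponent is even, square the half-power; if odd, multiply by the base once.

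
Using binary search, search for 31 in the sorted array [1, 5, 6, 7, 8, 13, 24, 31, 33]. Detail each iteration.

Binary search for 31 in [1, 5, 6, 7, 8, 13, 24, 31, 33]:

lo=0, hi=8, mid=4, arr[mid]=8 -> 8 < 31, search right half
lo=5, hi=8, mid=6, arr[mid]=24 -> 24 < 31, search right half
lo=7, hi=8, mid=7, arr[mid]=31 -> Found target at index 7!

Binary search finds 31 at index 7 after 3 comparisons. The search repeatedly halves the search space by comparing with the middle element.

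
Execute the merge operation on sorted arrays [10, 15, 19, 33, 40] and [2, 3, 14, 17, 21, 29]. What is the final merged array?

Merging process:

Compare 10 vs 2: take 2 from right. Merged: [2]
Compare 10 vs 3: take 3 from right. Merged: [2, 3]
Compare 10 vs 14: take 10 from left. Merged: [2, 3, 10]
Compare 15 vs 14: take 14 from right. Merged: [2, 3, 10, 14]
Compare 15 vs 17: take 15 from left. Merged: [2, 3, 10, 14, 15]
Compare 19 vs 17: take 17 from right. Merged: [2, 3, 10, 14, 15, 17]
Compare 19 vs 21: take 19 from left. Merged: [2, 3, 10, 14, 15, 17, 19]
Compare 33 vs 21: take 21 from right. Merged: [2, 3, 10, 14, 15, 17, 19, 21]
Compare 33 vs 29: take 29 from right. Merged: [2, 3, 10, 14, 15, 17, 19, 21, 29]
Append remaining from left: [33, 40]. Merged: [2, 3, 10, 14, 15, 17, 19, 21, 29, 33, 40]

Final merged array: [2, 3, 10, 14, 15, 17, 19, 21, 29, 33, 40]
Total comparisons: 9

The merged array is [2, 3, 10, 14, 15, 17, 19, 21, 29, 33, 40], requiring 9 comparisons. The merge step runs in O(n) time where n is the total number of elements.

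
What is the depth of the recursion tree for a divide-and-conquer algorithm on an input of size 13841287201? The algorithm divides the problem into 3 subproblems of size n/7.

For divide and conquer with division factor 7:

Problem sizes at each level:
Level 0: 13841287201
Level 1: 1977326743
Level 2: 282475249
Level 3: 40353607
Level 4: 5764801
Level 5: 823543
Level 6: 117649
Level 7: 16807
Level 8: 2401
Level 9: 343
Level 10: 49
Level 11: 7
Level 12: 1

The root is level 0 and the size-1 base case is level 12 (the tree spans levels 0 through 12, i.e. 13 levels counting the root), so the depth is the number of divisions: log_7(13841287201) = 12

The recursion tree depth is log_7(13841287201) = 12. At each level, the problem size is divided by 7, so it takes 12 divisions to reduce to a base case of size 1. The algorithm makes 3 recursive calls at each level.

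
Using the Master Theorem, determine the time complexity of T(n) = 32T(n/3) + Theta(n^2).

Master Theorem for T(n) = 32T(n/3) + O(n^2):

a = 32, b = 3, c = 2
log_b(a) = log_3(32) = 3.1546

Case 1: c = 2 < log_3(32) = 3.1546
T(n) = O(n^(log_3 32))

For T(n) = 32T(n/3) + O(n^2): log_3(32) = 3.1546. This is Case 1 of the Master Theorem (c < log_b(a), work dominated by leaves), giving O(n^(log_3 32)).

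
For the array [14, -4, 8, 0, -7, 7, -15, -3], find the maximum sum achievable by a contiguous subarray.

Using Kadane's algorithm on [14, -4, 8, 0, -7, 7, -15, -3]:

Scanning through the array:
Position 1 (value -4): max_ending_here = 10, max_so_far = 14
Position 2 (value 8): max_ending_here = 18, max_so_far = 18
Position 3 (value 0): max_ending_here = 18, max_so_far = 18
Position 4 (value -7): max_ending_here = 11, max_so_far = 18
Position 5 (value 7): max_ending_here = 18, max_so_far = 18
Position 6 (value -15): max_ending_here = 3, max_so_far = 18
Position 7 (value -3): max_ending_here = 0, max_so_far = 18

Maximum subarray: [14, -4, 8]
Maximum sum: 18

The maximum subarray is [14, -4, 8] with sum 18. This subarray runs from index 0 to index 2.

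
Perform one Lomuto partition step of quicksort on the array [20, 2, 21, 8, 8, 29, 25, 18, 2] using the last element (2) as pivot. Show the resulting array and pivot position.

Lomuto partition with pivot = 2:

Initial array: [20, 2, 21, 8, 8, 29, 25, 18, 2]

arr[0]=20 > 2: no swap
arr[1]=2 <= 2: swap with position 0, array becomes [2, 20, 21, 8, 8, 29, 25, 18, 2]
arr[2]=21 > 2: no swap
arr[3]=8 > 2: no swap
arr[4]=8 > 2: no swap
arr[5]=29 > 2: no swap
arr[6]=25 > 2: no swap
arr[7]=18 > 2: no swap

Place pivot at position 1: [2, 2, 21, 8, 8, 29, 25, 18, 20]
Pivot position: 1

After partitioning with pivot 2, the array becomes [2, 2, 21, 8, 8, 29, 25, 18, 20]. The pivot is placed at index 1. All elements to the left of the pivot are <= 2, and all elements to the right are > 2.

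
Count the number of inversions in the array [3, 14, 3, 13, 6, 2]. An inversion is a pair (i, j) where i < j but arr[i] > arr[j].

Finding inversions in [3, 14, 3, 13, 6, 2]:

(0, 5): arr[0]=3 > arr[5]=2
(1, 2): arr[1]=14 > arr[2]=3
(1, 3): arr[1]=14 > arr[3]=13
(1, 4): arr[1]=14 > arr[4]=6
(1, 5): arr[1]=14 > arr[5]=2
(2, 5): arr[2]=3 > arr[5]=2
(3, 4): arr[3]=13 > arr[4]=6
(3, 5): arr[3]=13 > arr[5]=2
(4, 5): arr[4]=6 > arr[5]=2

Total inversions: 9

The array has 9 inversion(s): (0,5), (1,2), (1,3), (1,4), (1,5), (2,5), (3,4), (3,5), (4,5). Each pair (i,j) satisfies i < j and arr[i] > arr[j].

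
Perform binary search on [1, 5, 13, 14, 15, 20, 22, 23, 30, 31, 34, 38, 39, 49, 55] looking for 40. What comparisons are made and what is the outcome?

Binary search for 40 in [1, 5, 13, 14, 15, 20, 22, 23, 30, 31, 34, 38, 39, 49, 55]:

lo=0, hi=14, mid=7, arr[mid]=23 -> 23 < 40, search right half
lo=8, hi=14, mid=11, arr[mid]=38 -> 38 < 40, search right half
lo=12, hi=14, mid=13, arr[mid]=49 -> 49 > 40, search left half
lo=12, hi=12, mid=12, arr[mid]=39 -> 39 < 40, search right half
lo=13 > hi=12, target 40 not found

Binary search determines that 40 is not in the array after 4 comparisons. The search space was exhausted without finding the target.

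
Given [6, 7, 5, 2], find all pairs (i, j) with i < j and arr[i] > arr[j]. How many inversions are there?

Finding inversions in [6, 7, 5, 2]:

(0, 2): arr[0]=6 > arr[2]=5
(0, 3): arr[0]=6 > arr[3]=2
(1, 2): arr[1]=7 > arr[2]=5
(1, 3): arr[1]=7 > arr[3]=2
(2, 3): arr[2]=5 > arr[3]=2

Total inversions: 5

The array has 5 inversion(s): (0,2), (0,3), (1,2), (1,3), (2,3). Each pair (i,j) satisfies i < j and arr[i] > arr[j].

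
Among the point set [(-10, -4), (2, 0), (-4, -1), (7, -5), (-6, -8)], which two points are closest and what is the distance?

Computing all pairwise distances among 5 points:

d((-10, -4), (2, 0)) = 12.6491
d((-10, -4), (-4, -1)) = 6.7082
d((-10, -4), (7, -5)) = 17.0294
d((-10, -4), (-6, -8)) = 5.6569 <-- minimum
d((2, 0), (-4, -1)) = 6.0828
d((2, 0), (7, -5)) = 7.0711
d((2, 0), (-6, -8)) = 11.3137
d((-4, -1), (7, -5)) = 11.7047
d((-4, -1), (-6, -8)) = 7.2801
d((7, -5), (-6, -8)) = 13.3417

Closest pair: (-10, -4) and (-6, -8) with distance 5.6569

The closest pair is (-10, -4) and (-6, -8) with Euclidean distance 5.6569. For 5 points, brute-force pairwise comparison is shown above. For large n, the divide-and-conquer algorithm (sort by x, recurse on halves, check the dividing strip) achieves O(n log n).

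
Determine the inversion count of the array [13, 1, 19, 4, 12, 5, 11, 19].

Finding inversions in [13, 1, 19, 4, 12, 5, 11, 19]:

(0, 1): arr[0]=13 > arr[1]=1
(0, 3): arr[0]=13 > arr[3]=4
(0, 4): arr[0]=13 > arr[4]=12
(0, 5): arr[0]=13 > arr[5]=5
(0, 6): arr[0]=13 > arr[6]=11
(2, 3): arr[2]=19 > arr[3]=4
(2, 4): arr[2]=19 > arr[4]=12
(2, 5): arr[2]=19 > arr[5]=5
(2, 6): arr[2]=19 > arr[6]=11
(4, 5): arr[4]=12 > arr[5]=5
(4, 6): arr[4]=12 > arr[6]=11

Total inversions: 11

The array has 11 inversion(s): (0,1), (0,3), (0,4), (0,5), (0,6), (2,3), (2,4), (2,5), (2,6), (4,5), (4,6). Each pair (i,j) satisfies i < j and arr[i] > arr[j].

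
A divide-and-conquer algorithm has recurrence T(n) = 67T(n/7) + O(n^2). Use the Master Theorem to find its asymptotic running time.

Master Theorem for T(n) = 67T(n/7) + O(n^2):

a = 67, b = 7, c = 2
log_b(a) = log_7(67) = 2.1608

Case 1: c = 2 < log_7(67) = 2.1608
T(n) = O(n^(log_7 67))

For T(n) = 67T(n/7) + O(n^2): log_7(67) = 2.1608. This is Case 1 of the Master Theorem (c < log_b(a), work dominated by leaves), giving O(n^(log_7 67)).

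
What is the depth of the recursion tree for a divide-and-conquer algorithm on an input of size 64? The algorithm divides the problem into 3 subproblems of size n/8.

For divide and conquer with division factor 8:

Problem sizes at each level:
Level 0: 64
Level 1: 8
Level 2: 1

The root is level 0 and the size-1 base case is level 2 (the tree spans levels 0 through 2, i.e. 3 levels counting the root), so the depth is the number of divisions: log_8(64) = 2

The recursion tree depth is log_8(64) = 2. At each level, the problem size is divided by 8, so it takes 2 divisions to reduce to a base case of size 1. The algorithm makes 3 recursive calls at each level.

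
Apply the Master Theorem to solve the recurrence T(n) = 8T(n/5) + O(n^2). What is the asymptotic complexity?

Master Theorem for T(n) = 8T(n/5) + O(n^2):

a = 8, b = 5, c = 2
log_b(a) = log_5(8) = 1.2920

Case 3: c = 2 > log_5(8) = 1.2920
T(n) = O(n^2) = O(n^2)

For T(n) = 8T(n/5) + O(n^2): log_5(8) = 1.2920. This is Case 3 of the Master Theorem (c > log_b(a), work dominated by root), giving O(n^2).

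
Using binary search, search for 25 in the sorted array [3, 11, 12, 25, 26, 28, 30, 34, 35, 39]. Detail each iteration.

Binary search for 25 in [3, 11, 12, 25, 26, 28, 30, 34, 35, 39]:

lo=0, hi=9, mid=4, arr[mid]=26 -> 26 > 25, search left half
lo=0, hi=3, mid=1, arr[mid]=11 -> 11 < 25, search right half
lo=2, hi=3, mid=2, arr[mid]=12 -> 12 < 25, search right half
lo=3, hi=3, mid=3, arr[mid]=25 -> Found target at index 3!

Binary search finds 25 at index 3 after 4 comparisons. The search repeatedly halves the search space by comparing with the middle element.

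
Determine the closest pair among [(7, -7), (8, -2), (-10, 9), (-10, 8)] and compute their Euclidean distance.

Computing all pairwise distances among 4 points:

d((7, -7), (8, -2)) = 5.099
d((7, -7), (-10, 9)) = 23.3452
d((7, -7), (-10, 8)) = 22.6716
d((8, -2), (-10, 9)) = 21.095
d((8, -2), (-10, 8)) = 20.5913
d((-10, 9), (-10, 8)) = 1.0 <-- minimum

Closest pair: (-10, 9) and (-10, 8) with distance 1.0

The closest pair is (-10, 9) and (-10, 8) with Euclidean distance 1.0. For 4 points, brute-force pairwise comparison is shown above. For large n, the divide-and-conquer algorithm (sort by x, recurse on halves, check the dividing strip) achieves O(n log n).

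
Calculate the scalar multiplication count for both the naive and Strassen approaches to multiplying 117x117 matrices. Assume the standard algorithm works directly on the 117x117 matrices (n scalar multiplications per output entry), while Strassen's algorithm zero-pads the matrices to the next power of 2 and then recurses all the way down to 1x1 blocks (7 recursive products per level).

Matrix multiplication for 117x117 matrices:

Strassen's algorithm requires power-of-2 dimensions. Pad 117x117 to 128x128 (next power of 2).

Standard algorithm: 117^3 = 1601613 multiplications
Strassen's algorithm: 7^(log2(128)) = 7^7 = 823543 multiplications
Savings: 1601613 - 823543 = 778070 multiplications

Standard: 1601613 multiplications (117^3). Strassen: 823543 multiplications (7^7, after padding to 128x128). Strassen reduces 8 recursive multiplications to 7 at each level.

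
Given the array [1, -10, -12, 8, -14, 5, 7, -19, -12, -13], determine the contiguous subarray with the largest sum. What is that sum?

Using Kadane's algorithm on [1, -10, -12, 8, -14, 5, 7, -19, -12, -13]:

Scanning through the array:
Position 1 (value -10): max_ending_here = -9, max_so_far = 1
Position 2 (value -12): max_ending_here = -12, max_so_far = 1
Position 3 (value 8): max_ending_here = 8, max_so_far = 8
Position 4 (value -14): max_ending_here = -6, max_so_far = 8
Position 5 (value 5): max_ending_here = 5, max_so_far = 8
Position 6 (value 7): max_ending_here = 12, max_so_far = 12
Position 7 (value -19): max_ending_here = -7, max_so_far = 12
Position 8 (value -12): max_ending_here = -12, max_so_far = 12
Position 9 (value -13): max_ending_here = -13, max_so_far = 12

Maximum subarray: [5, 7]
Maximum sum: 12

The maximum subarray is [5, 7] with sum 12. This subarray runs from index 5 to index 6.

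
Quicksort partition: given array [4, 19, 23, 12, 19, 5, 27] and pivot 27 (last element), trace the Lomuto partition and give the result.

Lomuto partition with pivot = 27:

Initial array: [4, 19, 23, 12, 19, 5, 27]

arr[0]=4 <= 27: swap with position 0, array becomes [4, 19, 23, 12, 19, 5, 27]
arr[1]=19 <= 27: swap with position 1, array becomes [4, 19, 23, 12, 19, 5, 27]
arr[2]=23 <= 27: swap with position 2, array becomes [4, 19, 23, 12, 19, 5, 27]
arr[3]=12 <= 27: swap with position 3, array becomes [4, 19, 23, 12, 19, 5, 27]
arr[4]=19 <= 27: swap with position 4, array becomes [4, 19, 23, 12, 19, 5, 27]
arr[5]=5 <= 27: swap with position 5, array becomes [4, 19, 23, 12, 19, 5, 27]

Place pivot at position 6: [4, 19, 23, 12, 19, 5, 27]
Pivot position: 6

After partitioning with pivot 27, the array becomes [4, 19, 23, 12, 19, 5, 27]. The pivot is placed at index 6. All elements to the left of the pivot are <= 27, and all elements to the right are > 27.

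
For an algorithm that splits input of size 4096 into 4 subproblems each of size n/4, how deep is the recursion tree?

For divide and conquer with division factor 4:

Problem sizes at each level:
Level 0: 4096
Level 1: 1024
Level 2: 256
Level 3: 64
Level 4: 16
Level 5: 4
Level 6: 1

The root is level 0 and the size-1 base case is level 6 (the tree spans levels 0 through 6, i.e. 7 levels counting the root), so the depth is the number of divisions: log_4(4096) = 6

The recursion tree depth is log_4(4096) = 6. At each level, the problem size is divided by 4, so it takes 6 divisions to reduce to a base case of size 1. The algorithm makes 4 recursive calls at each level.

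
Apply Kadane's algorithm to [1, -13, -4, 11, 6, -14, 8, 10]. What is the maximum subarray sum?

Using Kadane's algorithm on [1, -13, -4, 11, 6, -14, 8, 10]:

Scanning through the array:
Position 1 (value -13): max_ending_here = -12, max_so_far = 1
Position 2 (value -4): max_ending_here = -4, max_so_far = 1
Position 3 (value 11): max_ending_here = 11, max_so_far = 11
Position 4 (value 6): max_ending_here = 17, max_so_far = 17
Position 5 (value -14): max_ending_here = 3, max_so_far = 17
Position 6 (value 8): max_ending_here = 11, max_so_far = 17
Position 7 (value 10): max_ending_here = 21, max_so_far = 21

Maximum subarray: [11, 6, -14, 8, 10]
Maximum sum: 21

The maximum subarray is [11, 6, -14, 8, 10] with sum 21. This subarray runs from index 3 to index 7.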